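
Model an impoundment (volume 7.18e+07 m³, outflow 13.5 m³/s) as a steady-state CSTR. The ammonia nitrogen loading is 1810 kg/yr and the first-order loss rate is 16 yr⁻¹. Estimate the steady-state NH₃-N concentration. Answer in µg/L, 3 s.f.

1.15 µg/L

Outflow Q = 13.5 m³/s × 3.156e+07 s/yr = 4.26e+08 m³/yr.
Steady-state CSTR mass balance: W = Q·C + k·V·C, so C = W/(Q + kV).
Q + kV = 4.26e+08 + 16·7.18e+07 = 1.575e+09 m³/yr.
C = 1810/1.575e+09 = 1.149e-06 kg/m³ = 0.001149 mg/L = 1.149 µg/L.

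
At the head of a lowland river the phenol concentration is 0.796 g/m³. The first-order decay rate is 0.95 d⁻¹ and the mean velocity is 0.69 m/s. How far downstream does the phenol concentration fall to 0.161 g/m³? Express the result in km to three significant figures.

From C = C₀·e^(−kt), t = ln(C₀/C)/k = ln(0.796/0.161)/0.95 = 1.598/0.95 = 1.682 d.
Distance = v·t = 0.69 m/s × 1.454e+05 s = 1.003e+05 m = 100.3 km.

100 km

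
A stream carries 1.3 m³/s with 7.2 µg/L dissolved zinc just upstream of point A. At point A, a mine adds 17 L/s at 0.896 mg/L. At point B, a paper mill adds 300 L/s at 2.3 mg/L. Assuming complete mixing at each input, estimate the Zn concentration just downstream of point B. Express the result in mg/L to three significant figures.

7.2 µg/L = 0.0072 mg/L.
17 L/s = 0.017 m³/s.
After input A: C = (1.3·0.0072 + 0.017·0.896) / 1.317 = 0.01867 mg/L.
300 L/s = 0.3 m³/s.
After input B: C = (1.317·0.01867 + 0.3·2.3) / 1.617 = 0.4419 mg/L.

0.442 mg/L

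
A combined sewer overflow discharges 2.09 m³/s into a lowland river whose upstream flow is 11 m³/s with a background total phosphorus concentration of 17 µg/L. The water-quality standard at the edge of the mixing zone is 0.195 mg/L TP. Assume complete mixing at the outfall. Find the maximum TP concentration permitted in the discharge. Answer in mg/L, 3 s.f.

1.13 mg/L

17 µg/L = 0.017 mg/L.
Mass balance: 0.195·13.09 = 2.09·Cₑ + 11·0.017.
Cₑ = (2.553 − 0.187) / 2.09 = 1.132 mg/L.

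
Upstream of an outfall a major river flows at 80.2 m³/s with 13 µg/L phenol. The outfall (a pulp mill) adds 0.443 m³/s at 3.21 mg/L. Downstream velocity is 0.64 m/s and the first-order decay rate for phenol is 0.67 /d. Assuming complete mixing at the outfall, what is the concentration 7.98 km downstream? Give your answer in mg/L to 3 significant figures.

13 µg/L = 0.013 mg/L.
After complete mixing, C₀ = (0.443·3.21 + 80.2·0.013) / 80.64 = 0.03056 mg/L.
Travel time t = 7980 m / 0.64 m/s = 1.247e+04 s = 0.1443 d.
C = 0.03056·exp(−0.67·0.1443) = 0.03056·0.9078 = 0.02775 mg/L.

0.0277 mg/L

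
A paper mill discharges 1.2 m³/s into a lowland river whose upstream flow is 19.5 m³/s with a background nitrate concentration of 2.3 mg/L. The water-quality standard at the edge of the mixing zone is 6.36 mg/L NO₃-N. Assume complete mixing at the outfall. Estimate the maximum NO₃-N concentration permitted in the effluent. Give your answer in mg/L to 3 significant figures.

72.3 mg/L

Mass balance: 6.36·20.7 = 1.2·Cₑ + 19.5·2.3.
Cₑ = (131.7 − 44.85) / 1.2 = 72.34 mg/L.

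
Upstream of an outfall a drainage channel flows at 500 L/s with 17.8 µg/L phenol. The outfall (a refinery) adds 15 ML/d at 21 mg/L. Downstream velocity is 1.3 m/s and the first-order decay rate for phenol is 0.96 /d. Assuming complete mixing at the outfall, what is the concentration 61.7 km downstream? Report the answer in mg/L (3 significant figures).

3.20 mg/L

15 ML/d = 0.1736 m³/s.
500 L/s = 0.5 m³/s.
17.8 µg/L = 0.0178 mg/L.
After complete mixing, C₀ = (0.1736·21 + 0.5·0.0178) / 0.6736 = 5.426 mg/L.
Travel time t = 6.17e+04 m / 1.3 m/s = 4.746e+04 s = 0.5493 d.
C = 5.426·exp(−0.96·0.5493) = 5.426·0.5902 = 3.202 mg/L.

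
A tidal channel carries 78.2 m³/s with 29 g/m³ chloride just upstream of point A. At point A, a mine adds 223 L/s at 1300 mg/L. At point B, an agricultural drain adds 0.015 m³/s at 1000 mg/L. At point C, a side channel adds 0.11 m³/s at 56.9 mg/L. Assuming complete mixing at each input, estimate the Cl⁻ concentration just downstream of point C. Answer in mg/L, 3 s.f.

32.8 mg/L

223 L/s = 0.223 m³/s.
After input A: C = (78.2·29 + 0.223·1300) / 78.42 = 32.61 mg/L.
After input B: C = (78.42·32.61 + 0.015·1000) / 78.44 = 32.8 mg/L.
After input C: C = (78.44·32.8 + 0.11·56.9) / 78.55 = 32.83 mg/L.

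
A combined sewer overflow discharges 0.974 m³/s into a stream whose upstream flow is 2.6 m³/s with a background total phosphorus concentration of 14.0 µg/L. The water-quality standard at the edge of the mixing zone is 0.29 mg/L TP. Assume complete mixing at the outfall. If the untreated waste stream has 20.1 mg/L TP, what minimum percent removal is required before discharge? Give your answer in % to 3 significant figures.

14.0 µg/L = 0.014 mg/L.
Mass balance: 0.29·3.574 = 0.974·Cₑ + 2.6·0.014.
Cₑ = (1.036 − 0.0364) / 0.974 = 1.027 mg/L.
Required removal = 1 − 1.027/20.1 = 94.89 %.

94.9 %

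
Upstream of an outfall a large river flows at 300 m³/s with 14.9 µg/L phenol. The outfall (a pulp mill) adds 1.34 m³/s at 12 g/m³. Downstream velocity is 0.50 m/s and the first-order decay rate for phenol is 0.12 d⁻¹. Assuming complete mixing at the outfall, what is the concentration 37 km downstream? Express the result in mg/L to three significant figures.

14.9 µg/L = 0.0149 mg/L.
After complete mixing, C₀ = (1.34·12 + 300·0.0149) / 301.3 = 0.0682 mg/L.
Travel time t = 3.7e+04 m / 0.50 m/s = 7.4e+04 s = 0.8565 d.
C = 0.0682·exp(−0.12·0.8565) = 0.0682·0.9023 = 0.06153 mg/L.

0.0615 mg/L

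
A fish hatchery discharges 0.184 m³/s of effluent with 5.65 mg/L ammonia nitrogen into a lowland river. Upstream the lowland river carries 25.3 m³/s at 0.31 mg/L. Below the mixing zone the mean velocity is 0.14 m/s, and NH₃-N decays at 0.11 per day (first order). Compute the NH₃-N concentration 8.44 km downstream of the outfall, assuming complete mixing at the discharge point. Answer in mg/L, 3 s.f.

0.323 mg/L

After complete mixing, C₀ = (0.184·5.65 + 25.3·0.31) / 25.48 = 0.3486 mg/L.
Travel time t = 8440 m / 0.14 m/s = 6.029e+04 s = 0.6978 d.
C = 0.3486·exp(−0.11·0.6978) = 0.3486·0.9261 = 0.3228 mg/L.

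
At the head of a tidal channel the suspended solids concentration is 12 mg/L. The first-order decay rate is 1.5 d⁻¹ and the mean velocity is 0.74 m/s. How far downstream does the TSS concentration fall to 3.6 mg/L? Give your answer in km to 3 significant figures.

From C = C₀·e^(−kt), t = ln(C₀/C)/k = ln(12/3.6)/1.5 = 1.204/1.5 = 0.8026 d.
Distance = v·t = 0.74 m/s × 6.935e+04 s = 5.132e+04 m = 51.32 km.

51.3 km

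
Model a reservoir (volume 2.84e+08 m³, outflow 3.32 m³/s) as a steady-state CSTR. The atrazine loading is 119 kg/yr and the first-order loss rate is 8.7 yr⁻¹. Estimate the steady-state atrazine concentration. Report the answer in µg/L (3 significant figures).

0.0462 µg/L

Outflow Q = 3.32 m³/s × 3.156e+07 s/yr = 1.048e+08 m³/yr.
Steady-state CSTR mass balance: W = Q·C + k·V·C, so C = W/(Q + kV).
Q + kV = 1.048e+08 + 8.7·2.84e+08 = 2.576e+09 m³/yr.
C = 119/2.576e+09 = 4.62e-08 kg/m³ = 4.62e-05 mg/L = 0.0462 µg/L.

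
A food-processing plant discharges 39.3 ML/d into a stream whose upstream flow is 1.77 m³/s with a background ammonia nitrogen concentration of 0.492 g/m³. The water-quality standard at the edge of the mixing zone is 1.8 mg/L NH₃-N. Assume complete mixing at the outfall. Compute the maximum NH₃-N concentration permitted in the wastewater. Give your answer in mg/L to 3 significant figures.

39.3 ML/d = 0.4549 m³/s.
Mass balance: 1.8·2.225 = 0.4549·Cₑ + 1.77·0.492.
Cₑ = (4.005 − 0.8708) / 0.4549 = 6.89 mg/L.

6.89 mg/L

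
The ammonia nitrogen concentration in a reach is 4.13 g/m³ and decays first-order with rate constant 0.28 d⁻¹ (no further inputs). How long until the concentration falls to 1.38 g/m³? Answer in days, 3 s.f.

t = ln(C₀/C)/k = ln(4.13/1.38)/0.28 = 1.096/0.28 = 3.915 d.

3.91 d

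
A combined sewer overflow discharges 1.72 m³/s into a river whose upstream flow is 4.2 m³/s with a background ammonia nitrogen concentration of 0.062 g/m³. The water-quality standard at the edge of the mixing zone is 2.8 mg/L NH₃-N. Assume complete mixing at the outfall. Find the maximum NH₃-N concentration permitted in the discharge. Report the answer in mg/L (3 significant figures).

9.49 mg/L

Mass balance: 2.8·5.92 = 1.72·Cₑ + 4.2·0.062.
Cₑ = (16.58 − 0.2604) / 1.72 = 9.486 mg/L.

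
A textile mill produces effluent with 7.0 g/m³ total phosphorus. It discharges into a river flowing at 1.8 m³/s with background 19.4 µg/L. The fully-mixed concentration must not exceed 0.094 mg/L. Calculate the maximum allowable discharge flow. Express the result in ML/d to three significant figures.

1.68 ML/d

19.4 µg/L = 0.0194 mg/L.
Mass balance at complete mixing: C_std·(Q_w + Q_r) = Q_w·C_e + Q_r·C_b.
Rearranging, Q_w = Q_r·(C_std − C_b)/(C_e − C_std) = 1.8·(0.094 − 0.0194) / (7 − 0.094) = 0.01944 m³/s.
= 1.68 ML/d.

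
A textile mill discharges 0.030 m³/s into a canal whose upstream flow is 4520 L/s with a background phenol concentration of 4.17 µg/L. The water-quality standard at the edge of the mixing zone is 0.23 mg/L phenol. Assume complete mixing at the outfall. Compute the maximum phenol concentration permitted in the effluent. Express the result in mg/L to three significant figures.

4520 L/s = 4.52 m³/s.
4.17 µg/L = 0.00417 mg/L.
Mass balance: 0.23·4.55 = 0.03·Cₑ + 4.52·0.00417.
Cₑ = (1.047 − 0.01885) / 0.03 = 34.26 mg/L.

34.3 mg/L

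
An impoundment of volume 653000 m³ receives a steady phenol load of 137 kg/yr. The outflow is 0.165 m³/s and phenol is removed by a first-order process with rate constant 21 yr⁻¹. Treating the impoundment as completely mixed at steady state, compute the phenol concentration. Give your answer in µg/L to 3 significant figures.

Outflow Q = 0.165 m³/s × 3.156e+07 s/yr = 5.207e+06 m³/yr.
Steady-state CSTR mass balance: W = Q·C + k·V·C, so C = W/(Q + kV).
Q + kV = 5.207e+06 + 21·653000 = 1.892e+07 m³/yr.
C = 137/1.892e+07 = 7.241e-06 kg/m³ = 0.007241 mg/L = 7.241 µg/L.

7.24 µg/L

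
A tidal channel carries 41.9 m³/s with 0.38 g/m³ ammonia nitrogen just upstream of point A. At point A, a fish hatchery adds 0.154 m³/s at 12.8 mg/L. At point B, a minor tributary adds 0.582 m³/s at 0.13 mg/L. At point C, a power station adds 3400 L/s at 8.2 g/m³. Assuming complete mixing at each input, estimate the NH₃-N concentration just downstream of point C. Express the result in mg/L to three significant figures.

After input A: C = (41.9·0.38 + 0.154·12.8) / 42.05 = 0.4255 mg/L.
After input B: C = (42.05·0.4255 + 0.582·0.13) / 42.64 = 0.4214 mg/L.
3400 L/s = 3.4 m³/s.
After input C: C = (42.64·0.4214 + 3.4·8.2) / 46.04 = 0.9959 mg/L.

0.996 mg/L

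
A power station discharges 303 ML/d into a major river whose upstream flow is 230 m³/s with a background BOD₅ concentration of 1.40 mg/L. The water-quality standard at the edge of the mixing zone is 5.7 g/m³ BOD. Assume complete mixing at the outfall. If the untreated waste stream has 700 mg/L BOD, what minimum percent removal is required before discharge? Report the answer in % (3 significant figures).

58.9 %

303 ML/d = 3.507 m³/s.
Mass balance: 5.7·233.5 = 3.507·Cₑ + 230·1.4.
Cₑ = (1331 − 322) / 3.507 = 287.7 mg/L.
Required removal = 1 − 287.7/700 = 58.9 %.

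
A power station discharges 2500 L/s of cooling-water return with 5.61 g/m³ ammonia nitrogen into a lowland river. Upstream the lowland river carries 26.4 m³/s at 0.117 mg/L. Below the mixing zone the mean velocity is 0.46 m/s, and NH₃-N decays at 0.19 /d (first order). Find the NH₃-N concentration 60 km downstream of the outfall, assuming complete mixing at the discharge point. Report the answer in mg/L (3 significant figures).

2500 L/s = 2.5 m³/s.
After complete mixing, C₀ = (2.5·5.61 + 26.4·0.117) / 28.9 = 0.5922 mg/L.
Travel time t = 6e+04 m / 0.46 m/s = 1.304e+05 s = 1.51 d.
C = 0.5922·exp(−0.19·1.51) = 0.5922·0.7506 = 0.4445 mg/L.

0.445 mg/L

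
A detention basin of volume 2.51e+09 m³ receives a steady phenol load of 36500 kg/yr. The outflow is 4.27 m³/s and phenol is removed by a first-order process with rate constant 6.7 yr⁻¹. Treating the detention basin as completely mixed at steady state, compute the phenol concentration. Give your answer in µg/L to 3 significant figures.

2.15 µg/L

Outflow Q = 4.27 m³/s × 3.156e+07 s/yr = 1.348e+08 m³/yr.
Steady-state CSTR mass balance: W = Q·C + k·V·C, so C = W/(Q + kV).
Q + kV = 1.348e+08 + 6.7·2.51e+09 = 1.695e+10 m³/yr.
C = 36500/1.695e+10 = 2.153e-06 kg/m³ = 0.002153 mg/L = 2.153 µg/L.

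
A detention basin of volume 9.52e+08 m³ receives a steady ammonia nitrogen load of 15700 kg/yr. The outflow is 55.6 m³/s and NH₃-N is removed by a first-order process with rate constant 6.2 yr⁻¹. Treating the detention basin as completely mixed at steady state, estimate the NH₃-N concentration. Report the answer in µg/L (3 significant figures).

2.05 µg/L

Outflow Q = 55.6 m³/s × 3.156e+07 s/yr = 1.755e+09 m³/yr.
Steady-state CSTR mass balance: W = Q·C + k·V·C, so C = W/(Q + kV).
Q + kV = 1.755e+09 + 6.2·9.52e+08 = 7.657e+09 m³/yr.
C = 15700/7.657e+09 = 2.05e-06 kg/m³ = 0.00205 mg/L = 2.05 µg/L.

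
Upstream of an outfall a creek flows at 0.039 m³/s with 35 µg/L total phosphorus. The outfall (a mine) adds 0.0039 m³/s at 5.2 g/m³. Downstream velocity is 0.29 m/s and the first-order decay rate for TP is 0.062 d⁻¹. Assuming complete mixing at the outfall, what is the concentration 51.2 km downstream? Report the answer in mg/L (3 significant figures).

0.445 mg/L

35 µg/L = 0.035 mg/L.
After complete mixing, C₀ = (0.0039·5.2 + 0.039·0.035) / 0.0429 = 0.5045 mg/L.
Travel time t = 5.12e+04 m / 0.29 m/s = 1.766e+05 s = 2.043 d.
C = 0.5045·exp(−0.062·2.043) = 0.5045·0.881 = 0.4445 mg/L.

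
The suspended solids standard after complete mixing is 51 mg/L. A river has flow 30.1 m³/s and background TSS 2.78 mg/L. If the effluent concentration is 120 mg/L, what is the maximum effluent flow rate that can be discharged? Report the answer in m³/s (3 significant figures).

21.0 m³/s

Mass balance at complete mixing: C_std·(Q_w + Q_r) = Q_w·C_e + Q_r·C_b.
Rearranging, Q_w = Q_r·(C_std − C_b)/(C_e − C_std) = 30.1·(51 − 2.78) / (120 − 51) = 21.04 m³/s.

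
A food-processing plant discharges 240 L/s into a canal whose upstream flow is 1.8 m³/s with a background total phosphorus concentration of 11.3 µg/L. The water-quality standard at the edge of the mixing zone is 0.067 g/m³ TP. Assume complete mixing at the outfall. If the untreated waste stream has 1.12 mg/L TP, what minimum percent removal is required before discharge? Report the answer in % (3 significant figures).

56.7 %

240 L/s = 0.24 m³/s.
11.3 µg/L = 0.0113 mg/L.
Mass balance: 0.067·2.04 = 0.24·Cₑ + 1.8·0.0113.
Cₑ = (0.1367 − 0.02034) / 0.24 = 0.4848 mg/L.
Required removal = 1 − 0.4848/1.12 = 56.72 %.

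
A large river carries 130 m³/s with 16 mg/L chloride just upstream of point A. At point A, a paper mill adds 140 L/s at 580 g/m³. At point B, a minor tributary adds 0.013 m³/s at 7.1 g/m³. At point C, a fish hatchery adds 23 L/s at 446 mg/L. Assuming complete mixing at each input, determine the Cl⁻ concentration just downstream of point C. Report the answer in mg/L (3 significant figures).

140 L/s = 0.14 m³/s.
After input A: C = (130·16 + 0.14·580) / 130.1 = 16.61 mg/L.
After input B: C = (130.1·16.61 + 0.013·7.1) / 130.2 = 16.61 mg/L.
23 L/s = 0.023 m³/s.
After input C: C = (130.2·16.61 + 0.023·446) / 130.2 = 16.68 mg/L.

16.7 mg/L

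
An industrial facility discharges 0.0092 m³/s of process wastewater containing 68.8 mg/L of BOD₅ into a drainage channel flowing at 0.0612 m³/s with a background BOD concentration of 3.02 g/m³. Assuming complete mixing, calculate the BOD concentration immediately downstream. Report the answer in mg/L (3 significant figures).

Conservation of mass across the mixing zone: C = (0.0092·68.8 + 0.0612·3.02) / (0.0092 + 0.0612) = 0.8178/0.0704 = 11.62 mg/L.

11.6 mg/L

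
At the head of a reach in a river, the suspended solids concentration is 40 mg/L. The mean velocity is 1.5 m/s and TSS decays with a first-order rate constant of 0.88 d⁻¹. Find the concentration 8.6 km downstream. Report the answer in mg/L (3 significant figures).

Travel time t = 8.6 km / 1.5 m/s = 8600/1.5 = 5733 s = 0.06636 d.
First-order decay: C = 40·exp(−0.88·0.06636) = 40·0.9433 = 37.73 mg/L.

37.7 mg/L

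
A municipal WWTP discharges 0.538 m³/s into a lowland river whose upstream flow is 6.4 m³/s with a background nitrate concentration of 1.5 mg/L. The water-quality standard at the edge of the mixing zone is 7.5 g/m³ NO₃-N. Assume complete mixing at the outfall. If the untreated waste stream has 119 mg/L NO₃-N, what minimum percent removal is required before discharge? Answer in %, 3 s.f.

33.7 %

Mass balance: 7.5·6.938 = 0.538·Cₑ + 6.4·1.5.
Cₑ = (52.04 − 9.6) / 0.538 = 78.88 mg/L.
Required removal = 1 − 78.88/119 = 33.72 %.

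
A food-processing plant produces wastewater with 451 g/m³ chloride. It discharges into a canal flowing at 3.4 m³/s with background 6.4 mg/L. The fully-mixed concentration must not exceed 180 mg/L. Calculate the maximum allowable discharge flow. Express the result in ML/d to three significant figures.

Mass balance at complete mixing: C_std·(Q_w + Q_r) = Q_w·C_e + Q_r·C_b.
Rearranging, Q_w = Q_r·(C_std − C_b)/(C_e − C_std) = 3.4·(180 − 6.4) / (451 − 180) = 2.178 m³/s.
= 188.2 ML/d.

188 ML/d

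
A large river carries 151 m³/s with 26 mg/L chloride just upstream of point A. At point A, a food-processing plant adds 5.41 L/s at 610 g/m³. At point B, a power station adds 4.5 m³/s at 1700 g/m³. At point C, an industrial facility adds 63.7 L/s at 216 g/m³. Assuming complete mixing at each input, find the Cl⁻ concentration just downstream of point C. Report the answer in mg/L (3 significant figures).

74.5 mg/L

5.41 L/s = 0.00541 m³/s.
After input A: C = (151·26 + 0.00541·610) / 151 = 26.02 mg/L.
After input B: C = (151·26.02 + 4.5·1700) / 155.5 = 74.46 mg/L.
63.7 L/s = 0.0637 m³/s.
After input C: C = (155.5·74.46 + 0.0637·216) / 155.6 = 74.52 mg/L.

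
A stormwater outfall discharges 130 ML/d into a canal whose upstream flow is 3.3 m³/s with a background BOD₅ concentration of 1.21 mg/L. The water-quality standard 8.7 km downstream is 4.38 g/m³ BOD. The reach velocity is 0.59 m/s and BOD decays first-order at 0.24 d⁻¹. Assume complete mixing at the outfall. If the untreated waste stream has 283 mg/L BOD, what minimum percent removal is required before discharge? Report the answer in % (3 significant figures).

130 ML/d = 1.505 m³/s.
Travel time to the compliance point: t = 8700/0.59 = 1.475e+04 s = 0.1707 d; decay factor exp(−0.24·0.1707) = 0.9599.
So the concentration just after mixing may be at most 4.38/0.9599 = 4.563 mg/L.
Mass balance: 4.563·4.805 = 1.505·Cₑ + 3.3·1.21.
Cₑ = (21.92 − 3.993) / 1.505 = 11.92 mg/L.
Required removal = 1 − 11.92/283 = 95.79 %.

95.8 %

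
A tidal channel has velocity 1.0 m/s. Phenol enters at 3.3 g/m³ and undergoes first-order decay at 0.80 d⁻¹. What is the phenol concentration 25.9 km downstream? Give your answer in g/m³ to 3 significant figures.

2.60 g/m³

Travel time t = 25.9 km / 1.0 m/s = 2.59e+04/1.0 = 2.59e+04 s = 0.2998 d.
First-order decay: C = 3.3·exp(−0.80·0.2998) = 3.3·0.7868 = 2.596 g/m³.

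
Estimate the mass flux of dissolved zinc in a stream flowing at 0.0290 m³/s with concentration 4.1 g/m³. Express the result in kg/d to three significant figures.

Mass flux = Q·C = 0.029 m³/s × 4.1 g/m³ = 0.1189 g/s.
= 0.1189 g/s × 86.4 = 10.27 kg/d.

10.3 kg/d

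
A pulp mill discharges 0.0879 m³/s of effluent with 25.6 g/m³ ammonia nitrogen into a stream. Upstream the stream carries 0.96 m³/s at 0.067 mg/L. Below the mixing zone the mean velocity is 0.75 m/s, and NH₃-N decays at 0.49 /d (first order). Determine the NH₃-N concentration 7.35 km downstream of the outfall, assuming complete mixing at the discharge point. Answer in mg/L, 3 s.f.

After complete mixing, C₀ = (0.0879·25.6 + 0.96·0.067) / 1.048 = 2.209 mg/L.
Travel time t = 7350 m / 0.75 m/s = 9800 s = 0.1134 d.
C = 2.209·exp(−0.49·0.1134) = 2.209·0.9459 = 2.089 mg/L.

2.09 mg/L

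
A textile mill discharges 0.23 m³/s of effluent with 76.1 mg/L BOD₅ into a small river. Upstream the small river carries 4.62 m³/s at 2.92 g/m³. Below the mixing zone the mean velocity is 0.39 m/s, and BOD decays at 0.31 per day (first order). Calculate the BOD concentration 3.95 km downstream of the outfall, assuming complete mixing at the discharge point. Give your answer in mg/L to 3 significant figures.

6.16 mg/L

After complete mixing, C₀ = (0.23·76.1 + 4.62·2.92) / 4.85 = 6.39 mg/L.
Travel time t = 3950 m / 0.39 m/s = 1.013e+04 s = 0.1172 d.
C = 6.39·exp(−0.31·0.1172) = 6.39·0.9643 = 6.162 mg/L.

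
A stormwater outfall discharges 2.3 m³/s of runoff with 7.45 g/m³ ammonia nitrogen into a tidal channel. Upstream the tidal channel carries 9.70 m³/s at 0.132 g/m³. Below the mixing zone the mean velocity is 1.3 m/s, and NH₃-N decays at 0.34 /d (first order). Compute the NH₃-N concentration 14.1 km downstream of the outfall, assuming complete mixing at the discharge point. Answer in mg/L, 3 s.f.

After complete mixing, C₀ = (2.3·7.45 + 9.7·0.132) / 12 = 1.535 mg/L.
Travel time t = 1.41e+04 m / 1.3 m/s = 1.085e+04 s = 0.1255 d.
C = 1.535·exp(−0.34·0.1255) = 1.535·0.9582 = 1.47 mg/L.

1.47 mg/L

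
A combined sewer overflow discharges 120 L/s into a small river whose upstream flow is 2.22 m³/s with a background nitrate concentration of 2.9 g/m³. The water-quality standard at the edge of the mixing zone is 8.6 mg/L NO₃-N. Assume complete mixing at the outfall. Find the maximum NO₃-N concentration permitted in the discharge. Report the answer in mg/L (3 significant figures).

114 mg/L

120 L/s = 0.12 m³/s.
Mass balance: 8.6·2.34 = 0.12·Cₑ + 2.22·2.9.
Cₑ = (20.12 − 6.438) / 0.12 = 114.1 mg/L.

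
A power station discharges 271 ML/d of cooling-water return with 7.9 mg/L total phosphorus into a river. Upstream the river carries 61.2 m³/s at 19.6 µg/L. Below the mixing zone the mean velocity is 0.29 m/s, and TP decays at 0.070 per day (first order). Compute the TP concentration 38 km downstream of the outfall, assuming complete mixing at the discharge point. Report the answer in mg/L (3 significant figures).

0.363 mg/L

271 ML/d = 3.137 m³/s.
19.6 µg/L = 0.0196 mg/L.
After complete mixing, C₀ = (3.137·7.9 + 61.2·0.0196) / 64.34 = 0.4038 mg/L.
Travel time t = 3.8e+04 m / 0.29 m/s = 1.31e+05 s = 1.517 d.
C = 0.4038·exp(−0.070·1.517) = 0.4038·0.8993 = 0.3631 mg/L.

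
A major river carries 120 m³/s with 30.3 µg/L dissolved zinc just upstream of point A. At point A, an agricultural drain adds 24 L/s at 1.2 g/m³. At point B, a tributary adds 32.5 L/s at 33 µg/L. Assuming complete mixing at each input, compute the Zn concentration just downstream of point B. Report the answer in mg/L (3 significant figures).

30.3 µg/L = 0.0303 mg/L.
24 L/s = 0.024 m³/s.
After input A: C = (120·0.0303 + 0.024·1.2) / 120 = 0.03053 mg/L.
32.5 L/s = 0.0325 m³/s.
33 µg/L = 0.033 mg/L.
After input B: C = (120·0.03053 + 0.0325·0.033) / 120.1 = 0.03053 mg/L.

0.0305 mg/L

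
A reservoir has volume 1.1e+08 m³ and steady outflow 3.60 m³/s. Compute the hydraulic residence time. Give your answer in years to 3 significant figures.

0.968 yr

Q = 3.60 m³/s × 3.156e+07 s/yr = 1.136e+08 m³/yr.
Hydraulic residence time τ = V/Q = 1.1e+08/1.136e+08 = 0.9682 yr.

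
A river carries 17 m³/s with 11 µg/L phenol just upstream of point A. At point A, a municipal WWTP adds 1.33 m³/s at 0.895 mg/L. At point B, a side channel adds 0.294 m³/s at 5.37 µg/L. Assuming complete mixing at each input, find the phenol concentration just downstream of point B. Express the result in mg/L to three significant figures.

11 µg/L = 0.011 mg/L.
After input A: C = (17·0.011 + 1.33·0.895) / 18.33 = 0.07514 mg/L.
5.37 µg/L = 0.00537 mg/L.
After input B: C = (18.33·0.07514 + 0.294·0.00537) / 18.62 = 0.07404 mg/L.

0.0740 mg/L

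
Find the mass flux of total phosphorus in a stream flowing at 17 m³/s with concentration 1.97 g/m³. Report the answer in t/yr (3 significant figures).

Mass flux = Q·C = 17 m³/s × 1.97 g/m³ = 33.49 g/s.
= 33.49 g/s × 31.56 = 1057 t/yr.

1060 t/yr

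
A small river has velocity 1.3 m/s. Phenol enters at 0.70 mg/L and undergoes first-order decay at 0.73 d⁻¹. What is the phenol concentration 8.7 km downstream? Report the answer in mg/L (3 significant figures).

0.662 mg/L

Travel time t = 8.7 km / 1.3 m/s = 8700/1.3 = 6692 s = 0.07746 d.
First-order decay: C = 0.70·exp(−0.73·0.07746) = 0.70·0.945 = 0.6615 mg/L.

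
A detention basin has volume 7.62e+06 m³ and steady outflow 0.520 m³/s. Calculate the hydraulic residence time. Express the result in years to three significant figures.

0.464 yr

Q = 0.520 m³/s × 3.156e+07 s/yr = 1.641e+07 m³/yr.
Hydraulic residence time τ = V/Q = 7.62e+06/1.641e+07 = 0.4644 yr.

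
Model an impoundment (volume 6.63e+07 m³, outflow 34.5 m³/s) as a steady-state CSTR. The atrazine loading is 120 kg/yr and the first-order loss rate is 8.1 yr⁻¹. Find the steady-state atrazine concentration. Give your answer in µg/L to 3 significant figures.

0.0738 µg/L

Outflow Q = 34.5 m³/s × 3.156e+07 s/yr = 1.089e+09 m³/yr.
Steady-state CSTR mass balance: W = Q·C + k·V·C, so C = W/(Q + kV).
Q + kV = 1.089e+09 + 8.1·6.63e+07 = 1.626e+09 m³/yr.
C = 120/1.626e+09 = 7.381e-08 kg/m³ = 7.381e-05 mg/L = 0.07381 µg/L.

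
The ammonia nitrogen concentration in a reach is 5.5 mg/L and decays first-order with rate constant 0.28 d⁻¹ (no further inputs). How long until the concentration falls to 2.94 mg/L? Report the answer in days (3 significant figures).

t = ln(C₀/C)/k = ln(5.5/2.94)/0.28 = 0.6263/0.28 = 2.237 d.

2.24 d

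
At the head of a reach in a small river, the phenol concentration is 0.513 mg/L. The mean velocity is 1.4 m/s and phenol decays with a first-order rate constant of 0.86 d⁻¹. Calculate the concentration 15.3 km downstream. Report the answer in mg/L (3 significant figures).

0.460 mg/L

Travel time t = 15.3 km / 1.4 m/s = 1.53e+04/1.4 = 1.093e+04 s = 0.1265 d.
First-order decay: C = 0.513·exp(−0.86·0.1265) = 0.513·0.8969 = 0.4601 mg/L.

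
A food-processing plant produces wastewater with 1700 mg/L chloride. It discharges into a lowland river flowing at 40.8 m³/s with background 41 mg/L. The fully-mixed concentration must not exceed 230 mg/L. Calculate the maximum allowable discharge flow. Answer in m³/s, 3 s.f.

Mass balance at complete mixing: C_std·(Q_w + Q_r) = Q_w·C_e + Q_r·C_b.
Rearranging, Q_w = Q_r·(C_std − C_b)/(C_e − C_std) = 40.8·(230 − 41) / (1700 − 230) = 5.246 m³/s.

5.25 m³/s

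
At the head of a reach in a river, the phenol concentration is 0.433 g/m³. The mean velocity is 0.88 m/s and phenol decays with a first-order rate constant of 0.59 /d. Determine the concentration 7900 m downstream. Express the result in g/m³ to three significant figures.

Travel time t = 7900 m / 0.88 m/s = 7900/0.88 = 8977 s = 0.1039 d.
First-order decay: C = 0.433·exp(−0.59·0.1039) = 0.433·0.9405 = 0.4073 g/m³.

0.407 g/m³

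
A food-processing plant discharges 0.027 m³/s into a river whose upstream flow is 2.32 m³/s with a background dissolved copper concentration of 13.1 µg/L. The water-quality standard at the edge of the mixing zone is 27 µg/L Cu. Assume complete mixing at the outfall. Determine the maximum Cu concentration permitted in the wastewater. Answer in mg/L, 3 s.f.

1.22 mg/L

13.1 µg/L = 0.0131 mg/L.
27 µg/L = 0.027 mg/L.
Mass balance: 0.027·2.347 = 0.027·Cₑ + 2.32·0.0131.
Cₑ = (0.06337 − 0.03039) / 0.027 = 1.221 mg/L.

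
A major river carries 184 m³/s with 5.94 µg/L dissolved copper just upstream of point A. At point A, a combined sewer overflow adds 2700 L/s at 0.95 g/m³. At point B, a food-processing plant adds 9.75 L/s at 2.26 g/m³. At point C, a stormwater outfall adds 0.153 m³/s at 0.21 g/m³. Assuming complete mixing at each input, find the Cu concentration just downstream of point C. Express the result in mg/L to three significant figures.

5.94 µg/L = 0.00594 mg/L.
2700 L/s = 2.7 m³/s.
After input A: C = (184·0.00594 + 2.7·0.95) / 186.7 = 0.01959 mg/L.
9.75 L/s = 0.00975 m³/s.
After input B: C = (186.7·0.01959 + 0.00975·2.26) / 186.7 = 0.01971 mg/L.
After input C: C = (186.7·0.01971 + 0.153·0.21) / 186.9 = 0.01987 mg/L.

0.0199 mg/L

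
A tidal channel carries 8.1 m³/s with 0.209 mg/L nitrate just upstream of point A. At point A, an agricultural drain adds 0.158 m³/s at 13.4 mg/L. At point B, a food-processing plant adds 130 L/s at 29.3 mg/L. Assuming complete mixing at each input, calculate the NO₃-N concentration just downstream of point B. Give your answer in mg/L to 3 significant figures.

0.908 mg/L

After input A: C = (8.1·0.209 + 0.158·13.4) / 8.258 = 0.4614 mg/L.
130 L/s = 0.13 m³/s.
After input B: C = (8.258·0.4614 + 0.13·29.3) / 8.388 = 0.9083 mg/L.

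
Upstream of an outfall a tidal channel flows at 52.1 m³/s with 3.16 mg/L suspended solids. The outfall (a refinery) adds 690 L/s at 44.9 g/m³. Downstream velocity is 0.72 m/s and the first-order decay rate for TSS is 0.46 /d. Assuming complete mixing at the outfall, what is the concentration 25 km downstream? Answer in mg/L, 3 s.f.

690 L/s = 0.69 m³/s.
After complete mixing, C₀ = (0.69·44.9 + 52.1·3.16) / 52.79 = 3.706 mg/L.
Travel time t = 2.5e+04 m / 0.72 m/s = 3.472e+04 s = 0.4019 d.
C = 3.706·exp(−0.46·0.4019) = 3.706·0.8312 = 3.08 mg/L.

3.08 mg/L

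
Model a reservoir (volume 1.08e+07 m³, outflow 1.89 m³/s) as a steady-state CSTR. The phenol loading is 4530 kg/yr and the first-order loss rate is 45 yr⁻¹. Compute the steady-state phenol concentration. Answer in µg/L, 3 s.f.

Outflow Q = 1.89 m³/s × 3.156e+07 s/yr = 5.964e+07 m³/yr.
Steady-state CSTR mass balance: W = Q·C + k·V·C, so C = W/(Q + kV).
Q + kV = 5.964e+07 + 45·1.08e+07 = 5.456e+08 m³/yr.
C = 4530/5.456e+08 = 8.302e-06 kg/m³ = 0.008302 mg/L = 8.302 µg/L.

8.30 µg/L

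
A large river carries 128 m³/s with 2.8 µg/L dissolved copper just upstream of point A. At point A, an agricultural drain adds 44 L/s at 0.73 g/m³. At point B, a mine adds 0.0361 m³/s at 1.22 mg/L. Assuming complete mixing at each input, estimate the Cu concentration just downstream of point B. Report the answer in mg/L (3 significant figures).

2.8 µg/L = 0.0028 mg/L.
44 L/s = 0.044 m³/s.
After input A: C = (128·0.0028 + 0.044·0.73) / 128 = 0.00305 mg/L.
After input B: C = (128·0.00305 + 0.0361·1.22) / 128.1 = 0.003393 mg/L.

0.00339 mg/L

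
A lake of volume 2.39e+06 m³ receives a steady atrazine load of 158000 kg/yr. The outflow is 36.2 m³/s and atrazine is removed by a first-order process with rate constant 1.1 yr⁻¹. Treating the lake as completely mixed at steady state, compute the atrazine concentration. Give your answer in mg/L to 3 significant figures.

Outflow Q = 36.2 m³/s × 3.156e+07 s/yr = 1.142e+09 m³/yr.
Steady-state CSTR mass balance: W = Q·C + k·V·C, so C = W/(Q + kV).
Q + kV = 1.142e+09 + 1.1·2.39e+06 = 1.145e+09 m³/yr.
C = 158000/1.145e+09 = 0.000138 kg/m³ = 0.138 mg/L.

0.138 mg/L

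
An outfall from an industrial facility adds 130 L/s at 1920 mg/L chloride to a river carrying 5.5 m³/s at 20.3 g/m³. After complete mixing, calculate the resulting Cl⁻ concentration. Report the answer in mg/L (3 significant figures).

130 L/s = 0.13 m³/s.
By mass balance at complete mixing, C = (0.13·1920 + 5.5·20.3) / (0.13 + 5.5) = 361.2/5.63 = 64.17 mg/L.

64.2 mg/L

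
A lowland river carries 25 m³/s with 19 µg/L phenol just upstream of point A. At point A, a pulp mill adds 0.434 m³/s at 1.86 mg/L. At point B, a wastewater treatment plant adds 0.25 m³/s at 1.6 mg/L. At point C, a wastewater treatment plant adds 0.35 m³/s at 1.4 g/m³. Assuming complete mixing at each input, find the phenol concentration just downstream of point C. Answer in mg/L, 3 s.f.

19 µg/L = 0.019 mg/L.
After input A: C = (25·0.019 + 0.434·1.86) / 25.43 = 0.05041 mg/L.
After input B: C = (25.43·0.05041 + 0.25·1.6) / 25.68 = 0.0655 mg/L.
After input C: C = (25.68·0.0655 + 0.35·1.4) / 26.03 = 0.08344 mg/L.

0.0834 mg/L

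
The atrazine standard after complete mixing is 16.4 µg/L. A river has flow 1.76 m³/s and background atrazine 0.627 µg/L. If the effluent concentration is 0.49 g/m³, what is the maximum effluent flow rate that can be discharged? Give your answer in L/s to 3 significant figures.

58.6 L/s

0.627 µg/L = 0.000627 mg/L.
16.4 µg/L = 0.0164 mg/L.
Mass balance at complete mixing: C_std·(Q_w + Q_r) = Q_w·C_e + Q_r·C_b.
Rearranging, Q_w = Q_r·(C_std − C_b)/(C_e − C_std) = 1.76·(0.0164 − 0.000627) / (0.49 − 0.0164) = 0.05862 m³/s.
= 58.62 L/s.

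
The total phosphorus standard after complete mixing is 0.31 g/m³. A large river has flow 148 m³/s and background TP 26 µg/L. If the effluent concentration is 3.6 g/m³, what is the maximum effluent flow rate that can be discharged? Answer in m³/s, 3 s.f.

26 µg/L = 0.026 mg/L.
Mass balance at complete mixing: C_std·(Q_w + Q_r) = Q_w·C_e + Q_r·C_b.
Rearranging, Q_w = Q_r·(C_std − C_b)/(C_e − C_std) = 148·(0.31 − 0.026) / (3.6 − 0.31) = 12.78 m³/s.

12.8 m³/s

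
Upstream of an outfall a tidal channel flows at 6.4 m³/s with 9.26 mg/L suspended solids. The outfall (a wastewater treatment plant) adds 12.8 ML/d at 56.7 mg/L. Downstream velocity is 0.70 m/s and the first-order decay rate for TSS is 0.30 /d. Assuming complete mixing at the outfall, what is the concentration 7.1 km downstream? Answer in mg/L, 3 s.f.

12.8 ML/d = 0.1481 m³/s.
After complete mixing, C₀ = (0.1481·56.7 + 6.4·9.26) / 6.548 = 10.33 mg/L.
Travel time t = 7100 m / 0.70 m/s = 1.014e+04 s = 0.1174 d.
C = 10.33·exp(−0.30·0.1174) = 10.33·0.9654 = 9.976 mg/L.

9.98 mg/L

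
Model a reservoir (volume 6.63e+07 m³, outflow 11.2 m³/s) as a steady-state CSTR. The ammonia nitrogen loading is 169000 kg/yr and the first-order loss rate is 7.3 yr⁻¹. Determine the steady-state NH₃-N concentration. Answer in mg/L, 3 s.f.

0.202 mg/L

Outflow Q = 11.2 m³/s × 3.156e+07 s/yr = 3.534e+08 m³/yr.
Steady-state CSTR mass balance: W = Q·C + k·V·C, so C = W/(Q + kV).
Q + kV = 3.534e+08 + 7.3·6.63e+07 = 8.374e+08 m³/yr.
C = 169000/8.374e+08 = 0.0002018 kg/m³ = 0.2018 mg/L.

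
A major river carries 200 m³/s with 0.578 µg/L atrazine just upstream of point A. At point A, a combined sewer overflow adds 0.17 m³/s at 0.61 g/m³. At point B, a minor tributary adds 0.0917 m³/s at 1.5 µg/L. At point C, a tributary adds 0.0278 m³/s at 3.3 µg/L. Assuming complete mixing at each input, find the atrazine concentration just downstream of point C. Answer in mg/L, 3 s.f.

0.578 µg/L = 0.000578 mg/L.
After input A: C = (200·0.000578 + 0.17·0.61) / 200.2 = 0.001096 mg/L.
1.5 µg/L = 0.0015 mg/L.
After input B: C = (200.2·0.001096 + 0.0917·0.0015) / 200.3 = 0.001096 mg/L.
3.3 µg/L = 0.0033 mg/L.
After input C: C = (200.3·0.001096 + 0.0278·0.0033) / 200.3 = 0.001096 mg/L.

0.00110 mg/L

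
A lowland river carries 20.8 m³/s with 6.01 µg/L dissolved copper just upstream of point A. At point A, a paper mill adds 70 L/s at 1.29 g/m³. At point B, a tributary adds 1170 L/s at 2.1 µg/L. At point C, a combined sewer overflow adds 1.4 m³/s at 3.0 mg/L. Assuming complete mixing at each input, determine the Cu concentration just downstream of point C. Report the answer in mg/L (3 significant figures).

6.01 µg/L = 0.00601 mg/L.
70 L/s = 0.07 m³/s.
After input A: C = (20.8·0.00601 + 0.07·1.29) / 20.87 = 0.01032 mg/L.
1170 L/s = 1.17 m³/s.
2.1 µg/L = 0.0021 mg/L.
After input B: C = (20.87·0.01032 + 1.17·0.0021) / 22.04 = 0.00988 mg/L.
After input C: C = (22.04·0.00988 + 1.4·3) / 23.44 = 0.1885 mg/L.

0.188 mg/L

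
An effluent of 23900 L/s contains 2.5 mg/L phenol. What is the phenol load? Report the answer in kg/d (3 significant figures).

23900 L/s = 23.9 m³/s.
Mass flux = Q·C = 23.9 m³/s × 2.5 g/m³ = 59.75 g/s.
= 59.75 g/s × 86.4 = 5162 kg/d.

5160 kg/d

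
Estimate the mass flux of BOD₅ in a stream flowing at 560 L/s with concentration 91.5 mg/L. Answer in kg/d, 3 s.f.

560 L/s = 0.56 m³/s.
Mass flux = Q·C = 0.56 m³/s × 91.5 g/m³ = 51.24 g/s.
= 51.24 g/s × 86.4 = 4427 kg/d.

4430 kg/d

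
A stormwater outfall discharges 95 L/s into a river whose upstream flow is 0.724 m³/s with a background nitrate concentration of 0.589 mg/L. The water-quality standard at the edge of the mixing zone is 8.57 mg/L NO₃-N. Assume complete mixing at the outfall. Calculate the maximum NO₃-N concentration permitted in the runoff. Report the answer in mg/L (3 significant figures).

95 L/s = 0.095 m³/s.
Mass balance: 8.57·0.819 = 0.095·Cₑ + 0.724·0.589.
Cₑ = (7.019 − 0.4264) / 0.095 = 69.39 mg/L.

69.4 mg/L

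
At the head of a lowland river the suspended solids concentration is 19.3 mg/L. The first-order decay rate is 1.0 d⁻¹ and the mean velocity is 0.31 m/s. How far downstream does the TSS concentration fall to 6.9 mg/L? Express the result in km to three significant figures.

From C = C₀·e^(−kt), t = ln(C₀/C)/k = ln(19.3/6.9)/1.0 = 1.029/1.0 = 1.029 d.
Distance = v·t = 0.31 m/s × 8.887e+04 s = 2.755e+04 m = 27.55 km.

27.5 km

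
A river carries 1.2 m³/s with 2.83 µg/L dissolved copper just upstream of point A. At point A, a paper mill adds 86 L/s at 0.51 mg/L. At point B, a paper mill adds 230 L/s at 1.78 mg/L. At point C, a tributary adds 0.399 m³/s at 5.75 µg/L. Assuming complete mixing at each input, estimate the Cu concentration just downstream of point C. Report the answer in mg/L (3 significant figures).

2.83 µg/L = 0.00283 mg/L.
86 L/s = 0.086 m³/s.
After input A: C = (1.2·0.00283 + 0.086·0.51) / 1.286 = 0.03675 mg/L.
230 L/s = 0.23 m³/s.
After input B: C = (1.286·0.03675 + 0.23·1.78) / 1.516 = 0.3012 mg/L.
5.75 µg/L = 0.00575 mg/L.
After input C: C = (1.516·0.3012 + 0.399·0.00575) / 1.915 = 0.2397 mg/L.

0.240 mg/L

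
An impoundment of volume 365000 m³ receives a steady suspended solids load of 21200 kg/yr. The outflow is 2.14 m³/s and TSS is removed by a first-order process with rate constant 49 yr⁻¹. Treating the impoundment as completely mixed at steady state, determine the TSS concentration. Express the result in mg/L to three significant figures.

Outflow Q = 2.14 m³/s × 3.156e+07 s/yr = 6.753e+07 m³/yr.
Steady-state CSTR mass balance: W = Q·C + k·V·C, so C = W/(Q + kV).
Q + kV = 6.753e+07 + 49·365000 = 8.542e+07 m³/yr.
C = 21200/8.542e+07 = 0.0002482 kg/m³ = 0.2482 mg/L.

0.248 mg/L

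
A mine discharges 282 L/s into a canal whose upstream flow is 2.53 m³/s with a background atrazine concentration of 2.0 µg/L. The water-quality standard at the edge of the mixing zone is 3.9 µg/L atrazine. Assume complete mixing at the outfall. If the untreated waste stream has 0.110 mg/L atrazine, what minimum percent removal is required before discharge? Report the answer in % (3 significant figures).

282 L/s = 0.282 m³/s.
2.0 µg/L = 0.002 mg/L.
3.9 µg/L = 0.0039 mg/L.
Mass balance: 0.0039·2.812 = 0.282·Cₑ + 2.53·0.002.
Cₑ = (0.01097 − 0.00506) / 0.282 = 0.02095 mg/L.
Required removal = 1 − 0.02095/0.110 = 80.96 %.

81.0 %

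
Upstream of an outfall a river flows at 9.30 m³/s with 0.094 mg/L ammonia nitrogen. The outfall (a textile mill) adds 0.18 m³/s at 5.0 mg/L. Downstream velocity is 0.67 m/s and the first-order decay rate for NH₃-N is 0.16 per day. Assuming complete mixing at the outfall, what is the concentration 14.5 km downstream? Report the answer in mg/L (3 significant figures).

0.180 mg/L

After complete mixing, C₀ = (0.18·5 + 9.3·0.094) / 9.48 = 0.1872 mg/L.
Travel time t = 1.45e+04 m / 0.67 m/s = 2.164e+04 s = 0.2505 d.
C = 0.1872·exp(−0.16·0.2505) = 0.1872·0.9607 = 0.1798 mg/L.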